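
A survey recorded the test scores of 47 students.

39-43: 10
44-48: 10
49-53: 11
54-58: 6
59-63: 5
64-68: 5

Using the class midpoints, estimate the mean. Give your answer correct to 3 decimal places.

Midpoints: 41, 46, 51, 56, 61, 66
Σfm = 10×41 + 10×46 + 11×51 + 6×56 + 5×61 + 5×66 = 2402
n = Σf = 47
Mean = 2402 / 47 = 51.1064

51.106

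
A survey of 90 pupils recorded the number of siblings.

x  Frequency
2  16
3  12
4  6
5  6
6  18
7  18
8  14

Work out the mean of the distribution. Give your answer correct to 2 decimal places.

Values: 2, 3, 4, 5, 6, 7, 8
Σfx = 16×2 + 12×3 + 6×4 + 6×5 + 18×6 + 18×7 + 14×8 = 468
n = Σf = 90
Mean = 468 / 90 = 5.2000

5.20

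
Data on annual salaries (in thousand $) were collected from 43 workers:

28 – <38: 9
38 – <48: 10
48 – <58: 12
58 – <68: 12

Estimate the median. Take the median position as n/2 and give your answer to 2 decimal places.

Cumulative frequencies: 9, 19, 31, 43
n = 43; position = n/2 = 21.5.
This falls in the class 48 – <58: L = 48, F = 19, f = 12, h = 10.
Median ≈ 48 + ((21.5 − 19) / 12) × 10 = 50.0833

50.08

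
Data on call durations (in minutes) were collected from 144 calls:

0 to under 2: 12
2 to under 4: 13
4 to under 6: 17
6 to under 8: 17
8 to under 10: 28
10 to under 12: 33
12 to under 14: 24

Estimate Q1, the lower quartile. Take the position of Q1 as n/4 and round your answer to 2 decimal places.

5.29

Cumulative frequencies: 12, 25, 42, 59, 87, 120, 144
n = 144; position = n/4 = 36.
This falls in the class 4 to under 6: L = 4, F = 25, f = 17, h = 2.
Lower quartile ≈ 4 + ((36 − 25) / 17) × 2 = 5.2941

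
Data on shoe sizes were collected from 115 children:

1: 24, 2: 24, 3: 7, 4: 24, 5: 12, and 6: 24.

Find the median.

Cumulative frequencies: 24, 48, 55, 79, 91, 115
n = 115, so the median is the value in position (n+1)/2 = 58.
Position 58 falls at value 4.

4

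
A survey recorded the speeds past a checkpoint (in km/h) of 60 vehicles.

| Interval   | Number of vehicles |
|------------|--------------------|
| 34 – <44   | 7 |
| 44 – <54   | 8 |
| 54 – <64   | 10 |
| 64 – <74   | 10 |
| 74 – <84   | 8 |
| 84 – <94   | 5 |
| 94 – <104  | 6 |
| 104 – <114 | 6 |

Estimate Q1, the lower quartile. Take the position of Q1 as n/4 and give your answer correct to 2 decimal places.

54.00

Cumulative frequencies: 7, 15, 25, 35, 43, 48, 54, 60
n = 60; position = n/4 = 15.
This falls in the class 44 – <54: L = 44, F = 7, f = 8, h = 10.
Lower quartile ≈ 44 + ((15 − 7) / 8) × 10 = 54.0000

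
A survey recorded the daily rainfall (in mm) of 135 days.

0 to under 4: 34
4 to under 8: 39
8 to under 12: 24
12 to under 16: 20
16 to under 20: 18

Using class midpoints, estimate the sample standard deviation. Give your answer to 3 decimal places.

5.439

Midpoints: 2, 6, 10, 14, 18
n = 135, Σfm = 1146, mean = 8.4889
Σfm² = 13692
Σf(m − x̄)² = Σfm² − (Σfm)²/n = 13692 − 1146²/135 = 3963.7333
Sample variance = 3963.7333 / 134 = 29.5801
Standard deviation = √29.5801 = 5.4388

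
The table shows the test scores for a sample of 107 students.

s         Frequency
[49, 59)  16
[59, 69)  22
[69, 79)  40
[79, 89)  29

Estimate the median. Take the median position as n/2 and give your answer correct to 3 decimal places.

Cumulative frequencies: 16, 38, 78, 107
n = 107; position = n/2 = 53.5.
This falls in the class [69, 79): L = 69, F = 38, f = 40, h = 10.
Median ≈ 69 + ((53.5 − 38) / 40) × 10 = 72.8750

72.875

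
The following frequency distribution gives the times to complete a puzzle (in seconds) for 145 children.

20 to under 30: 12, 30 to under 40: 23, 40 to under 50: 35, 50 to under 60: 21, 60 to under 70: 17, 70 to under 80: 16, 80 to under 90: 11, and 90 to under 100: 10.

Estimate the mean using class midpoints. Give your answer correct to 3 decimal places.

Midpoints: 25, 35, 45, 55, 65, 75, 85, 95
Σfm = 12×25 + 23×35 + 35×45 + 21×55 + 17×65 + 16×75 + 11×85 + 10×95 = 8025
n = Σf = 145
Mean = 8025 / 145 = 55.3448

55.345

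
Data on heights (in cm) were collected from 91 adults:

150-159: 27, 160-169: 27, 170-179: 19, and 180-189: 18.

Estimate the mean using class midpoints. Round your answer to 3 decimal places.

167.577

Midpoints: 154.5, 164.5, 174.5, 184.5
Σfm = 27×154.5 + 27×164.5 + 19×174.5 + 18×184.5 = 15249.5
n = Σf = 91
Mean = 15249.5 / 91 = 167.5769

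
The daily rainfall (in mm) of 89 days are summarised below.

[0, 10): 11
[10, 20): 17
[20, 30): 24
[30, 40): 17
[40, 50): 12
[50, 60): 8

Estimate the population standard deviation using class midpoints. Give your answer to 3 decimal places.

14.627

Midpoints: 5, 15, 25, 35, 45, 55
n = 89, Σfm = 2485, mean = 27.9213
Σfm² = 88425
Σf(m − x̄)² = Σfm² − (Σfm)²/n = 88425 − 2485²/89 = 19040.4494
Population variance = 19040.4494 / 89 = 213.9376
Standard deviation = √213.9376 = 14.6266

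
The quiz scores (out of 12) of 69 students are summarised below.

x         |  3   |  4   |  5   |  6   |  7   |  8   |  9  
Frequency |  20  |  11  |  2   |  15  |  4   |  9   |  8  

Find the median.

Cumulative frequencies: 20, 31, 33, 48, 52, 61, 69
n = 69, so the median is the value in position (n+1)/2 = 35.
Position 35 falls at value 6.

6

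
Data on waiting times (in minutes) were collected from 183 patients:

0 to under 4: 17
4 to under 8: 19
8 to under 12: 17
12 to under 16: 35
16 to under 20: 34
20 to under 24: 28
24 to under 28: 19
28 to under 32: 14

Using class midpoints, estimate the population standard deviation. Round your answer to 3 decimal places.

Midpoints: 2, 6, 10, 14, 18, 22, 26, 30
n = 183, Σfm = 2950, mean = 16.1202
Σfm² = 59324
Σf(m − x̄)² = Σfm² − (Σfm)²/n = 59324 − 2950²/183 = 11769.3552
Population variance = 11769.3552 / 183 = 64.3134
Standard deviation = √64.3134 = 8.0196

8.020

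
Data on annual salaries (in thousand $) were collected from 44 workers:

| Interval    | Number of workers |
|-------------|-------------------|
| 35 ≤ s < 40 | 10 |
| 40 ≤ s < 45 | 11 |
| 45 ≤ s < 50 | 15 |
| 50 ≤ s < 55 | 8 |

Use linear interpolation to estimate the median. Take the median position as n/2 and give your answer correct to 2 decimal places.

45.33

Cumulative frequencies: 10, 21, 36, 44
n = 44; position = n/2 = 22.
This falls in the class 45 ≤ s < 50: L = 45, F = 21, f = 15, h = 5.
Median ≈ 45 + ((22 − 21) / 15) × 5 = 45.3333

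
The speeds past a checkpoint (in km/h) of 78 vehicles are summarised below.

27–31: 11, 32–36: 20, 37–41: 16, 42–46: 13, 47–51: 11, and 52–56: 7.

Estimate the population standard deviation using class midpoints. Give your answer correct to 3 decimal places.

7.627

Midpoints: 29, 34, 39, 44, 49, 54
n = 78, Σfm = 3112, mean = 39.8974
Σfm² = 128698
Σf(m − x̄)² = Σfm² − (Σfm)²/n = 128698 − 3112²/78 = 4537.1795
Population variance = 4537.1795 / 78 = 58.1690
Standard deviation = √58.1690 = 7.6269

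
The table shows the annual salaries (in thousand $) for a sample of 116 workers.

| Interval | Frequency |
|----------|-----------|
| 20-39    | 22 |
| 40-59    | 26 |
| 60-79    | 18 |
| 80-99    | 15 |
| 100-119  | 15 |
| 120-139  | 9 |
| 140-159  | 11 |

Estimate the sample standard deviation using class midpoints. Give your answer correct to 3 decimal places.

38.573

Midpoints: 29.5, 49.5, 69.5, 89.5, 109.5, 129.5, 149.5
n = 116, Σfm = 8982, mean = 77.4310
Σfm² = 866589
Σf(m − x̄)² = Σfm² − (Σfm)²/n = 866589 − 8982²/116 = 171103.4483
Sample variance = 171103.4483 / 115 = 1487.8561
Standard deviation = √1487.8561 = 38.5727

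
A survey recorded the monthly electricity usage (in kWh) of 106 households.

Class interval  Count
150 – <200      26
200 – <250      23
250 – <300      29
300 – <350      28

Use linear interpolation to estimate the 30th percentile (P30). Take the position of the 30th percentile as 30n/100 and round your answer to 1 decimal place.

212.6

Cumulative frequencies: 26, 49, 78, 106
n = 106; position = 30n/100 = 31.8.
This falls in the class 200 – <250: L = 200, F = 26, f = 23, h = 50.
30th percentile ≈ 200 + ((31.8 − 26) / 23) × 50 = 212.6087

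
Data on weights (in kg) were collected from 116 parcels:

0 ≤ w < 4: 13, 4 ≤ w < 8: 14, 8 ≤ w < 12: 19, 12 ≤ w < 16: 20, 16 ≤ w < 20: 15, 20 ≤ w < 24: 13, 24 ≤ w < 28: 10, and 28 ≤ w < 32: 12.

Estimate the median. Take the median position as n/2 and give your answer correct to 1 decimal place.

Cumulative frequencies: 13, 27, 46, 66, 81, 94, 104, 116
n = 116; position = n/2 = 58.
This falls in the class 12 ≤ w < 16: L = 12, F = 46, f = 20, h = 4.
Median ≈ 12 + ((58 − 46) / 20) × 4 = 14.4000

14.4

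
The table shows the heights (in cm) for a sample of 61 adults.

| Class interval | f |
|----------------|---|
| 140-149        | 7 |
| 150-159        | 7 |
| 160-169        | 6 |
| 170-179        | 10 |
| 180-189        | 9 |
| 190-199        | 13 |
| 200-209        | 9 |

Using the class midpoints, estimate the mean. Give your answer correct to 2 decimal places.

177.94

Midpoints: 144.5, 154.5, 164.5, 174.5, 184.5, 194.5, 204.5
Σfm = 7×144.5 + 7×154.5 + 6×164.5 + 10×174.5 + 9×184.5 + 13×194.5 + 9×204.5 = 10854.5
n = Σf = 61
Mean = 10854.5 / 61 = 177.9426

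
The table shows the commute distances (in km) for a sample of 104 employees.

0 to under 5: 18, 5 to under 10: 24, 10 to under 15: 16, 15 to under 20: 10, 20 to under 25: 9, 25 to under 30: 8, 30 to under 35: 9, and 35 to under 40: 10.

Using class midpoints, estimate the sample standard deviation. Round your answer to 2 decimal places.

Midpoints: 2.5, 7.5, 12.5, 17.5, 22.5, 27.5, 32.5, 37.5
n = 104, Σfm = 1690, mean = 16.2500
Σfm² = 41200
Σf(m − x̄)² = Σfm² − (Σfm)²/n = 41200 − 1690²/104 = 13737.5000
Sample variance = 13737.5000 / 103 = 133.3738
Standard deviation = √133.3738 = 11.5488

11.55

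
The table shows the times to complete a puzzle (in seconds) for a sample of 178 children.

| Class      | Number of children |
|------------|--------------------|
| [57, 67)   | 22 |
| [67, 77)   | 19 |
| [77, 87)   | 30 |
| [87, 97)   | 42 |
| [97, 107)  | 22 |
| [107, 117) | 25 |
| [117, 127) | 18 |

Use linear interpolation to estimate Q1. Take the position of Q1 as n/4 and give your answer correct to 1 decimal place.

78.2

Cumulative frequencies: 22, 41, 71, 113, 135, 160, 178
n = 178; position = n/4 = 44.5.
This falls in the class [77, 87): L = 77, F = 41, f = 30, h = 10.
Lower quartile ≈ 77 + ((44.5 − 41) / 30) × 10 = 78.1667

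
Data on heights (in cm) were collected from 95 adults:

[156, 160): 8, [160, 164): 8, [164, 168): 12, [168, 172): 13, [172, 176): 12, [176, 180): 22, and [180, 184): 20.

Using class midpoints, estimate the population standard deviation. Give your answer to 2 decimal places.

Midpoints: 158, 162, 166, 170, 174, 178, 182
n = 95, Σfm = 16406, mean = 172.6947
Σfm² = 2838876
Σf(m − x̄)² = Σfm² − (Σfm)²/n = 2838876 − 16406²/95 = 5646.1474
Population variance = 5646.1474 / 95 = 59.4331
Standard deviation = √59.4331 = 7.7093

7.71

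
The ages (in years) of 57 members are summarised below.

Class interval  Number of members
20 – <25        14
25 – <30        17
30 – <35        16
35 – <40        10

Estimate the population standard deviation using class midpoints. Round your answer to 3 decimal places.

5.194

Midpoints: 22.5, 27.5, 32.5, 37.5
n = 57, Σfm = 1677.5, mean = 29.4298
Σfm² = 50906.25
Σf(m − x̄)² = Σfm² − (Σfm)²/n = 50906.25 − 1677.5²/57 = 1537.7193
Population variance = 1537.7193 / 57 = 26.9775
Standard deviation = √26.9775 = 5.1940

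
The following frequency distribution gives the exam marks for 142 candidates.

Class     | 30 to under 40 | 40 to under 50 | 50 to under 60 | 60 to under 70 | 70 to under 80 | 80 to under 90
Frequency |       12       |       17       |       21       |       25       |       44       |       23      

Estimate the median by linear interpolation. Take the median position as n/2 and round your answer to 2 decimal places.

68.40

Cumulative frequencies: 12, 29, 50, 75, 119, 142
n = 142; position = n/2 = 71.
This falls in the class 60 to under 70: L = 60, F = 50, f = 25, h = 10.
Median ≈ 60 + ((71 − 50) / 25) × 10 = 68.4000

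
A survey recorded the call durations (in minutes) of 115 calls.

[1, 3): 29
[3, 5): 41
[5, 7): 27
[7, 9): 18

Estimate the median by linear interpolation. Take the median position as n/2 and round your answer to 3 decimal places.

Cumulative frequencies: 29, 70, 97, 115
n = 115; position = n/2 = 57.5.
This falls in the class [3, 5): L = 3, F = 29, f = 41, h = 2.
Median ≈ 3 + ((57.5 − 29) / 41) × 2 = 4.3902

4.390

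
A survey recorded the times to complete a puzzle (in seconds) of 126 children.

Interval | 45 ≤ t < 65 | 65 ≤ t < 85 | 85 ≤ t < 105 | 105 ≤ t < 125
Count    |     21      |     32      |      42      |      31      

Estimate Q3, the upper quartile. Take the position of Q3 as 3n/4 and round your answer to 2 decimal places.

Cumulative frequencies: 21, 53, 95, 126
n = 126; position = 3n/4 = 94.5.
This falls in the class 85 ≤ t < 105: L = 85, F = 53, f = 42, h = 20.
Upper quartile ≈ 85 + ((94.5 − 53) / 42) × 20 = 104.7619

104.76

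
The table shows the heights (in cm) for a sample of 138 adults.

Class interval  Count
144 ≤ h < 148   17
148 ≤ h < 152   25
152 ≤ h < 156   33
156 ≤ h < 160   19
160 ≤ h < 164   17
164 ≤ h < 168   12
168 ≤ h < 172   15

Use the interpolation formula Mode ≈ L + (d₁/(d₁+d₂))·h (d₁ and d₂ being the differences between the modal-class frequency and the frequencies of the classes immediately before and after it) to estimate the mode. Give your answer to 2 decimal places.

153.45

Modal class: 152 ≤ h < 156 (highest frequency 33).
d₁ = 33 − 25 = 8, d₂ = 33 − 19 = 14
Mode ≈ 152 + (8/(8+14)) × 4 = 152 + 1.4545 = 153.4545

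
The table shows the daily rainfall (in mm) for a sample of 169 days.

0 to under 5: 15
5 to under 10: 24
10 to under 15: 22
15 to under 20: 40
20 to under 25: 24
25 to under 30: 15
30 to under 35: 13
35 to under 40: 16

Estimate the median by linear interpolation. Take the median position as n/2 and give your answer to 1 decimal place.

17.9

Cumulative frequencies: 15, 39, 61, 101, 125, 140, 153, 169
n = 169; position = n/2 = 84.5.
This falls in the class 15 to under 20: L = 15, F = 61, f = 40, h = 5.
Median ≈ 15 + ((84.5 − 61) / 40) × 5 = 17.9375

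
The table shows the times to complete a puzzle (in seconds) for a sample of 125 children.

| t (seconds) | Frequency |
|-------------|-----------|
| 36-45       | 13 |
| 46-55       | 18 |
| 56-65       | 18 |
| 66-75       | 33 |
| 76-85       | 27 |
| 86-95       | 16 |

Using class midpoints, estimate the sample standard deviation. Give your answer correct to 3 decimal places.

Midpoints: 40.5, 50.5, 60.5, 70.5, 80.5, 90.5
n = 125, Σfm = 8472.5, mean = 67.7800
Σfm² = 603141.25
Σf(m − x̄)² = Σfm² − (Σfm)²/n = 603141.25 − 8472.5²/125 = 28875.2000
Sample variance = 28875.2000 / 124 = 232.8645
Standard deviation = √232.8645 = 15.2599

15.260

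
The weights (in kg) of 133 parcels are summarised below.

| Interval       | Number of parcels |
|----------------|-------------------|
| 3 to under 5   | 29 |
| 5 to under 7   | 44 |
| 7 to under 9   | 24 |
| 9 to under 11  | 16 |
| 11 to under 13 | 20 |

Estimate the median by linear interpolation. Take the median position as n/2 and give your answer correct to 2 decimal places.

Cumulative frequencies: 29, 73, 97, 113, 133
n = 133; position = n/2 = 66.5.
This falls in the class 5 to under 7: L = 5, F = 29, f = 44, h = 2.
Median ≈ 5 + ((66.5 − 29) / 44) × 2 = 6.7045

6.70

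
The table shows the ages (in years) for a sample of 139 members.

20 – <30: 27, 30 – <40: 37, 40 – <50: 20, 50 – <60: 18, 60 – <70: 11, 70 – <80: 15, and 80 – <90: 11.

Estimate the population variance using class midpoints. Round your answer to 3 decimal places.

365.188

Midpoints: 25, 35, 45, 55, 65, 75, 85
n = 139, Σfm = 6635, mean = 47.7338
Σfm² = 367475
Σf(m − x̄)² = Σfm² − (Σfm)²/n = 367475 − 6635²/139 = 50761.1511
Population variance = 50761.1511 / 139 = 365.1881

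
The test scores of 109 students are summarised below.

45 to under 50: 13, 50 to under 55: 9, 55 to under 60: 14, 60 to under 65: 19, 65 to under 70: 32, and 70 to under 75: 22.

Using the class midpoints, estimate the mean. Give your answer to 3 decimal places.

62.729

Midpoints: 47.5, 52.5, 57.5, 62.5, 67.5, 72.5
Σfm = 13×47.5 + 9×52.5 + 14×57.5 + 19×62.5 + 32×67.5 + 22×72.5 = 6837.5
n = Σf = 109
Mean = 6837.5 / 109 = 62.7294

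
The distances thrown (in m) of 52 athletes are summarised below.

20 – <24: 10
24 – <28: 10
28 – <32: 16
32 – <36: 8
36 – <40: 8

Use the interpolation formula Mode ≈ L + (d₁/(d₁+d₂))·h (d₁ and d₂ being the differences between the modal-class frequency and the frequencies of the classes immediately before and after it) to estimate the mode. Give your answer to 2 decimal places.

Modal class: 28 – <32 (highest frequency 16).
d₁ = 16 − 10 = 6, d₂ = 16 − 8 = 8
Mode ≈ 28 + (6/(6+8)) × 4 = 28 + 1.7143 = 29.7143

29.71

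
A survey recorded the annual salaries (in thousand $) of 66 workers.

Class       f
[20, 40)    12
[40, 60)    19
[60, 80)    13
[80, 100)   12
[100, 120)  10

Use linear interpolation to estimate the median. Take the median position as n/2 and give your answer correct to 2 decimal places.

Cumulative frequencies: 12, 31, 44, 56, 66
n = 66; position = n/2 = 33.
This falls in the class [60, 80): L = 60, F = 31, f = 13, h = 20.
Median ≈ 60 + ((33 − 31) / 13) × 20 = 63.0769

63.08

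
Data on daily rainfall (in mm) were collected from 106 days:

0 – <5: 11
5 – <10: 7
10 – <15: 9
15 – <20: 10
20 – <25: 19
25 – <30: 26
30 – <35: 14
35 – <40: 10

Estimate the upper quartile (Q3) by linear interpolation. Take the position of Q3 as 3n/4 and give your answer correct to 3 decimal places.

Cumulative frequencies: 11, 18, 27, 37, 56, 82, 96, 106
n = 106; position = 3n/4 = 79.5.
This falls in the class 25 – <30: L = 25, F = 56, f = 26, h = 5.
Upper quartile ≈ 25 + ((79.5 − 56) / 26) × 5 = 29.5192

29.519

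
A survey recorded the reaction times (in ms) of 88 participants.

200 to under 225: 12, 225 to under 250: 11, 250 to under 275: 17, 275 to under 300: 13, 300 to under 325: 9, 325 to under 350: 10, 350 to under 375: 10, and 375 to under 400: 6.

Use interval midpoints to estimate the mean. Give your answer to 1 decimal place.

289.8

Midpoints: 212.5, 237.5, 262.5, 287.5, 312.5, 337.5, 362.5, 387.5
Σfm = 12×212.5 + 11×237.5 + 17×262.5 + 13×287.5 + 9×312.5 + 10×337.5 + 10×362.5 + 6×387.5 = 25500
n = Σf = 88
Mean = 25500 / 88 = 289.7727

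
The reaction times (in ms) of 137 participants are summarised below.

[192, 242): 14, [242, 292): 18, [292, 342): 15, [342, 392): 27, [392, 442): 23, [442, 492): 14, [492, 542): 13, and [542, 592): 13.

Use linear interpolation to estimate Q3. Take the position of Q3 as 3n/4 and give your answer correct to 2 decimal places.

Cumulative frequencies: 14, 32, 47, 74, 97, 111, 124, 137
n = 137; position = 3n/4 = 102.75.
This falls in the class [442, 492): L = 442, F = 97, f = 14, h = 50.
Upper quartile ≈ 442 + ((102.75 − 97) / 14) × 50 = 462.5357

462.54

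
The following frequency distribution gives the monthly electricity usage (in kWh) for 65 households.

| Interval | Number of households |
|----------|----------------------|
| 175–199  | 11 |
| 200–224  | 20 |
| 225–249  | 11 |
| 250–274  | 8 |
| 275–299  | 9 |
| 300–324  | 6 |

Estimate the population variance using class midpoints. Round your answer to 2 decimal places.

Midpoints: 187, 212, 237, 262, 287, 312
n = 65, Σfm = 15455, mean = 237.7692
Σfm² = 3775935
Σf(m − x̄)² = Σfm² − (Σfm)²/n = 3775935 − 15455²/65 = 101211.5385
Population variance = 101211.5385 / 65 = 1557.1006

1557.10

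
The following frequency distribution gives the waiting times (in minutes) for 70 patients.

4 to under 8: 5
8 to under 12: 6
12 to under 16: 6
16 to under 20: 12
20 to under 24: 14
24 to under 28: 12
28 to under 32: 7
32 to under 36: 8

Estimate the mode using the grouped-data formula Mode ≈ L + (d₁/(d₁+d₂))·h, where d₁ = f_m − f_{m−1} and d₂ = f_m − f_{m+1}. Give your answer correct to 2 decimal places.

22.00

Modal class: 20 to under 24 (highest frequency 14).
d₁ = 14 − 12 = 2, d₂ = 14 − 12 = 2
Mode ≈ 20 + (2/(2+2)) × 4 = 20 + 2.0000 = 22.0000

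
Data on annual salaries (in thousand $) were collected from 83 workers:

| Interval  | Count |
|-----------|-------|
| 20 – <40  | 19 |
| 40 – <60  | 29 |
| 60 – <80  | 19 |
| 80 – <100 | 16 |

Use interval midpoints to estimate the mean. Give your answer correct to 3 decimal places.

57.711

Midpoints: 30, 50, 70, 90
Σfm = 19×30 + 29×50 + 19×70 + 16×90 = 4790
n = Σf = 83
Mean = 4790 / 83 = 57.7108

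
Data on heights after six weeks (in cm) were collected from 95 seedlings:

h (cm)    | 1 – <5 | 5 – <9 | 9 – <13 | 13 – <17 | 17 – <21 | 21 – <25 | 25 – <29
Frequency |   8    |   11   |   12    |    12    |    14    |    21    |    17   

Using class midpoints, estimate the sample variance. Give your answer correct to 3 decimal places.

Midpoints: 3, 7, 11, 15, 19, 23, 27
n = 95, Σfm = 1621, mean = 17.0632
Σfm² = 33319
Σf(m − x̄)² = Σfm² − (Σfm)²/n = 33319 − 1621²/95 = 5659.6211
Sample variance = 5659.6211 / 94 = 60.2087

60.209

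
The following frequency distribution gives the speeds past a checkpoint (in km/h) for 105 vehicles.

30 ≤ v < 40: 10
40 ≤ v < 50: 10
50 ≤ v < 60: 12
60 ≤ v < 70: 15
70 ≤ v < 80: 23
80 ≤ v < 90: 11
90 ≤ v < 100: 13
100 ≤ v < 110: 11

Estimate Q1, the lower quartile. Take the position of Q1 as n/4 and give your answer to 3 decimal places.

55.208

Cumulative frequencies: 10, 20, 32, 47, 70, 81, 94, 105
n = 105; position = n/4 = 26.25.
This falls in the class 50 ≤ v < 60: L = 50, F = 20, f = 12, h = 10.
Lower quartile ≈ 50 + ((26.25 − 20) / 12) × 10 = 55.2083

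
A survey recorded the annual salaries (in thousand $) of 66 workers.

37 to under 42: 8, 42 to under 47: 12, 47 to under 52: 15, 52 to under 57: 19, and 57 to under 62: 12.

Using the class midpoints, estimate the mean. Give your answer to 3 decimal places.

50.636

Midpoints: 39.5, 44.5, 49.5, 54.5, 59.5
Σfm = 8×39.5 + 12×44.5 + 15×49.5 + 19×54.5 + 12×59.5 = 3342
n = Σf = 66
Mean = 3342 / 66 = 50.6364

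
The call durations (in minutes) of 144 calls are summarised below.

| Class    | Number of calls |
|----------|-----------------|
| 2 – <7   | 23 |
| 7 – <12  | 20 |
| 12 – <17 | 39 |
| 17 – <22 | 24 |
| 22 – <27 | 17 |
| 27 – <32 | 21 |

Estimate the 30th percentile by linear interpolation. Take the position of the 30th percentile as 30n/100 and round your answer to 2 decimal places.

12.03

Cumulative frequencies: 23, 43, 82, 106, 123, 144
n = 144; position = 30n/100 = 43.2.
This falls in the class 12 – <17: L = 12, F = 43, f = 39, h = 5.
30th percentile ≈ 12 + ((43.2 − 43) / 39) × 5 = 12.0256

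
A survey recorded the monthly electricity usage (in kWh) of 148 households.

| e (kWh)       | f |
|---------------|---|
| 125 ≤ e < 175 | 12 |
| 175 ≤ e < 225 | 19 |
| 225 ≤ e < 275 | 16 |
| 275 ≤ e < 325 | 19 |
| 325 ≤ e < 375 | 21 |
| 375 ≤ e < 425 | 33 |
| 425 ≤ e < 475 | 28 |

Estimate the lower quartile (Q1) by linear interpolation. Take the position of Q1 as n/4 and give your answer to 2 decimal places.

Cumulative frequencies: 12, 31, 47, 66, 87, 120, 148
n = 148; position = n/4 = 37.
This falls in the class 225 ≤ e < 275: L = 225, F = 31, f = 16, h = 50.
Lower quartile ≈ 225 + ((37 − 31) / 16) × 50 = 243.7500

243.75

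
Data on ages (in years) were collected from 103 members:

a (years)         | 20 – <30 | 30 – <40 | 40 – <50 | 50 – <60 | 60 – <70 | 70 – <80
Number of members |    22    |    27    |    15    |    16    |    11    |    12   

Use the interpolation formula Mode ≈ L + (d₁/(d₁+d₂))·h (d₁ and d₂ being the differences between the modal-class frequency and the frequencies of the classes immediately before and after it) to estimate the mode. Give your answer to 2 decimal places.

32.94

Modal class: 30 – <40 (highest frequency 27).
d₁ = 27 − 22 = 5, d₂ = 27 − 15 = 12
Mode ≈ 30 + (5/(5+12)) × 10 = 30 + 2.9412 = 32.9412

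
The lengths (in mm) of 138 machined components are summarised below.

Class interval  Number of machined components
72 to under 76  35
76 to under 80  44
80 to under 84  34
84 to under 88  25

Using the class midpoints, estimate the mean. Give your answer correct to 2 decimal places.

79.42

Midpoints: 74, 78, 82, 86
Σfm = 35×74 + 44×78 + 34×82 + 25×86 = 10960
n = Σf = 138
Mean = 10960 / 138 = 79.4203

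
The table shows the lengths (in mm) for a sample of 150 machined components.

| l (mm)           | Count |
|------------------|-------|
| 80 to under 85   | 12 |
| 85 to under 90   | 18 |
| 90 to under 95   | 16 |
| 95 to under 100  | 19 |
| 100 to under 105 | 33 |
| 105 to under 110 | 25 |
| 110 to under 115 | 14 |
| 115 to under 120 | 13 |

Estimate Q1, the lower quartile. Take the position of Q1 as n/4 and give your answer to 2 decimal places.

92.34

Cumulative frequencies: 12, 30, 46, 65, 98, 123, 137, 150
n = 150; position = n/4 = 37.5.
This falls in the class 90 to under 95: L = 90, F = 30, f = 16, h = 5.
Lower quartile ≈ 90 + ((37.5 − 30) / 16) × 5 = 92.3438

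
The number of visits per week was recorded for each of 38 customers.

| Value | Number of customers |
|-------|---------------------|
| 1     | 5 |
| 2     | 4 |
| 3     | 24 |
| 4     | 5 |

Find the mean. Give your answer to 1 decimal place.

2.8

Values: 1, 2, 3, 4
Σfx = 5×1 + 4×2 + 24×3 + 5×4 = 105
n = Σf = 38
Mean = 105 / 38 = 2.7632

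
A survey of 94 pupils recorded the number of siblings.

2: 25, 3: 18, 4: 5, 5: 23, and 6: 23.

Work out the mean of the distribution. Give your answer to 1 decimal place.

Values: 2, 3, 4, 5, 6
Σfx = 25×2 + 18×3 + 5×4 + 23×5 + 23×6 = 377
n = Σf = 94
Mean = 377 / 94 = 4.0106

4.0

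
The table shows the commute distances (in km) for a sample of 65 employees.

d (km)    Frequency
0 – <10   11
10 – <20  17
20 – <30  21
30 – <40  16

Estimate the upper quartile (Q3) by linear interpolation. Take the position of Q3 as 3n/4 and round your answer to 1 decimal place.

Cumulative frequencies: 11, 28, 49, 65
n = 65; position = 3n/4 = 48.75.
This falls in the class 20 – <30: L = 20, F = 28, f = 21, h = 10.
Upper quartile ≈ 20 + ((48.75 − 28) / 21) × 10 = 29.8810

29.9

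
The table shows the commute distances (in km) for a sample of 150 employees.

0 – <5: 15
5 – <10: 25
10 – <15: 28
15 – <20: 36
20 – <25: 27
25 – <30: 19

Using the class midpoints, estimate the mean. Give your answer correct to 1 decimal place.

Midpoints: 2.5, 7.5, 12.5, 17.5, 22.5, 27.5
Σfm = 15×2.5 + 25×7.5 + 28×12.5 + 36×17.5 + 27×22.5 + 19×27.5 = 2335
n = Σf = 150
Mean = 2335 / 150 = 15.5667

15.6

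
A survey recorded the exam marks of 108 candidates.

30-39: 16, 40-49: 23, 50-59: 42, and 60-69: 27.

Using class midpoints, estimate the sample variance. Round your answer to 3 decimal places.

Midpoints: 34.5, 44.5, 54.5, 64.5
n = 108, Σfm = 5606, mean = 51.9074
Σfm² = 301667
Σf(m − x̄)² = Σfm² − (Σfm)²/n = 301667 − 5606²/108 = 10674.0741
Sample variance = 10674.0741 / 107 = 99.7577

99.758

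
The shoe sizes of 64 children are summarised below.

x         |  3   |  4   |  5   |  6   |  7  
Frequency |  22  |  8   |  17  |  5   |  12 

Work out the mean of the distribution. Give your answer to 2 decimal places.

4.64

Values: 3, 4, 5, 6, 7
Σfx = 22×3 + 8×4 + 17×5 + 5×6 + 12×7 = 297
n = Σf = 64
Mean = 297 / 64 = 4.6406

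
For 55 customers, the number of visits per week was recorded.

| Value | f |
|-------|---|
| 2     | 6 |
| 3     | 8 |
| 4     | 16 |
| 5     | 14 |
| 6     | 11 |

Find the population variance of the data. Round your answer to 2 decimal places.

1.55

Values: 2, 3, 4, 5, 6
n = 55, Σfx = 236, mean = 4.2909
Σfx² = 1098
Σf(x − x̄)² = Σfx² − (Σfx)²/n = 1098 − 236²/55 = 85.3455
Population variance = 85.3455 / 55 = 1.5517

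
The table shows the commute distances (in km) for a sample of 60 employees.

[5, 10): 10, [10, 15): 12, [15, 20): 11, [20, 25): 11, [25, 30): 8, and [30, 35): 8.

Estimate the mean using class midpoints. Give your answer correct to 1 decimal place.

Midpoints: 7.5, 12.5, 17.5, 22.5, 27.5, 32.5
Σfm = 10×7.5 + 12×12.5 + 11×17.5 + 11×22.5 + 8×27.5 + 8×32.5 = 1145
n = Σf = 60
Mean = 1145 / 60 = 19.0833

19.1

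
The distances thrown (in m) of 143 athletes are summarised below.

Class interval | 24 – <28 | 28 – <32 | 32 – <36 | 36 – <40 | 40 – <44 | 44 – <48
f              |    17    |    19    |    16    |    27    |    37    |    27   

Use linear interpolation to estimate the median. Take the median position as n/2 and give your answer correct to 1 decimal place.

Cumulative frequencies: 17, 36, 52, 79, 116, 143
n = 143; position = n/2 = 71.5.
This falls in the class 36 – <40: L = 36, F = 52, f = 27, h = 4.
Median ≈ 36 + ((71.5 − 52) / 27) × 4 = 38.8889

38.9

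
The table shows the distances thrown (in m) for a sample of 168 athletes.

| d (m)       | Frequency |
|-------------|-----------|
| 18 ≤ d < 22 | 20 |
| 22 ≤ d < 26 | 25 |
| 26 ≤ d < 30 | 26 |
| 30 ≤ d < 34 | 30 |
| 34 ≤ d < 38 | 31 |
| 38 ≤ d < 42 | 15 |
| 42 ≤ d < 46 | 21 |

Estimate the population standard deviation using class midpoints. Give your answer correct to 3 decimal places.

7.465

Midpoints: 20, 24, 28, 32, 36, 40, 44
n = 168, Σfm = 5328, mean = 31.7143
Σfm² = 178336
Σf(m − x̄)² = Σfm² − (Σfm)²/n = 178336 − 5328²/168 = 9362.2857
Population variance = 9362.2857 / 168 = 55.7279
Standard deviation = √55.7279 = 7.4651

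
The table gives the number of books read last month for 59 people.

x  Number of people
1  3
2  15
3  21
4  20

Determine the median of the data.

3

Cumulative frequencies: 3, 18, 39, 59
n = 59, so the median is the value in position (n+1)/2 = 30.
Position 30 falls at value 3.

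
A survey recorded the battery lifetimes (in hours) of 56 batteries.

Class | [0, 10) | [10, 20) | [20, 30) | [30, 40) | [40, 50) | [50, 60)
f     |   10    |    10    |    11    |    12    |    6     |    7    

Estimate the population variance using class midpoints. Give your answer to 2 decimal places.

258.90

Midpoints: 5, 15, 25, 35, 45, 55
n = 56, Σfm = 1550, mean = 27.6786
Σfm² = 57400
Σf(m − x̄)² = Σfm² − (Σfm)²/n = 57400 − 1550²/56 = 14498.2143
Population variance = 14498.2143 / 56 = 258.8967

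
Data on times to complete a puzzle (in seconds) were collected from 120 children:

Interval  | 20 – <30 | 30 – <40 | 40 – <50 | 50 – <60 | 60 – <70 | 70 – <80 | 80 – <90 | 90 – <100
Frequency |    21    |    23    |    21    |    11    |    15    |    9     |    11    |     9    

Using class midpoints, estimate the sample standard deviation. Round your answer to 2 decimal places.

22.26

Midpoints: 25, 35, 45, 55, 65, 75, 85, 95
n = 120, Σfm = 6320, mean = 52.6667
Σfm² = 391800
Σf(m − x̄)² = Σfm² − (Σfm)²/n = 391800 − 6320²/120 = 58946.6667
Sample variance = 58946.6667 / 119 = 495.3501
Standard deviation = √495.3501 = 22.2565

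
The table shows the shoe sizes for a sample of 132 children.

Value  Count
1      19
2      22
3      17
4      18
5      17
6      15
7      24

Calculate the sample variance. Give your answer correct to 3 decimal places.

4.343

Values: 1, 2, 3, 4, 5, 6, 7
n = 132, Σfx = 529, mean = 4.0076
Σfx² = 2689
Σf(x − x̄)² = Σfx² − (Σfx)²/n = 2689 − 529²/132 = 568.9924
Sample variance = 568.9924 / 131 = 4.3435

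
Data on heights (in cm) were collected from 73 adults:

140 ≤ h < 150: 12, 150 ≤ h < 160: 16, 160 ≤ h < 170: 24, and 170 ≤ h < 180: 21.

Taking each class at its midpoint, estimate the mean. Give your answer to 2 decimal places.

162.40

Midpoints: 145, 155, 165, 175
Σfm = 12×145 + 16×155 + 24×165 + 21×175 = 11855
n = Σf = 73
Mean = 11855 / 73 = 162.3973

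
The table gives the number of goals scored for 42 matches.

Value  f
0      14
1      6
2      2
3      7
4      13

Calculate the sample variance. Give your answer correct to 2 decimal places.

Values: 0, 1, 2, 3, 4
n = 42, Σfx = 83, mean = 1.9762
Σfx² = 285
Σf(x − x̄)² = Σfx² − (Σfx)²/n = 285 − 83²/42 = 120.9762
Sample variance = 120.9762 / 41 = 2.9506

2.95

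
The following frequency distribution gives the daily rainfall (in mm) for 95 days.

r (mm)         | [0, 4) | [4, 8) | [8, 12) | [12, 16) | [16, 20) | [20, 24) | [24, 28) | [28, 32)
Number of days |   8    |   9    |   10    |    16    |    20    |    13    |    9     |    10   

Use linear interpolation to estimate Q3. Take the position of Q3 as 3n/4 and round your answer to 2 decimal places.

22.54

Cumulative frequencies: 8, 17, 27, 43, 63, 76, 85, 95
n = 95; position = 3n/4 = 71.25.
This falls in the class [20, 24): L = 20, F = 63, f = 13, h = 4.
Upper quartile ≈ 20 + ((71.25 − 63) / 13) × 4 = 22.5385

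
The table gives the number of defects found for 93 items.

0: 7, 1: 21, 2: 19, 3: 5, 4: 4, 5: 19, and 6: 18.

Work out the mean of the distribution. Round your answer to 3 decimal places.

Values: 0, 1, 2, 3, 4, 5, 6
Σfx = 7×0 + 21×1 + 19×2 + 5×3 + 4×4 + 19×5 + 18×6 = 293
n = Σf = 93
Mean = 293 / 93 = 3.1505

3.151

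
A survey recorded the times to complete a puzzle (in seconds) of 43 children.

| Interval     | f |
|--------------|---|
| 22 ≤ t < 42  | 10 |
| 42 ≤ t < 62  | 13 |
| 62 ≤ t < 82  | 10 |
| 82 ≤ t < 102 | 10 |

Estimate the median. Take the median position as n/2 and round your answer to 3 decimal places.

59.692

Cumulative frequencies: 10, 23, 33, 43
n = 43; position = n/2 = 21.5.
This falls in the class 42 ≤ t < 62: L = 42, F = 10, f = 13, h = 20.
Median ≈ 42 + ((21.5 − 10) / 13) × 20 = 59.6923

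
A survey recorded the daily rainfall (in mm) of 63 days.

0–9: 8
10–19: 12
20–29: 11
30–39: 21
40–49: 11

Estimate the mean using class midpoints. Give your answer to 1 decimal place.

Midpoints: 4.5, 14.5, 24.5, 34.5, 44.5
Σfm = 8×4.5 + 12×14.5 + 11×24.5 + 21×34.5 + 11×44.5 = 1693.5
n = Σf = 63
Mean = 1693.5 / 63 = 26.8810

26.9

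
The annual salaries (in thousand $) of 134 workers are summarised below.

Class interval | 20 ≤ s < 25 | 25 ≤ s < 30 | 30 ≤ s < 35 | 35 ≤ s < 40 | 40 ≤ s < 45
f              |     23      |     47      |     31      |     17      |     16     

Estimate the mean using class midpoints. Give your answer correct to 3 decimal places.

30.858

Midpoints: 22.5, 27.5, 32.5, 37.5, 42.5
Σfm = 23×22.5 + 47×27.5 + 31×32.5 + 17×37.5 + 16×42.5 = 4135
n = Σf = 134
Mean = 4135 / 134 = 30.8582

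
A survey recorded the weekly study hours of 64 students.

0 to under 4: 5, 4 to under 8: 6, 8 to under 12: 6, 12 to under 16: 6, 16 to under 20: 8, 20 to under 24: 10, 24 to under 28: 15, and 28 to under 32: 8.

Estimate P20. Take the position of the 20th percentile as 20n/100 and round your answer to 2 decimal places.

Cumulative frequencies: 5, 11, 17, 23, 31, 41, 56, 64
n = 64; position = 20n/100 = 12.8.
This falls in the class 8 to under 12: L = 8, F = 11, f = 6, h = 4.
20th percentile ≈ 8 + ((12.8 − 11) / 6) × 4 = 9.2000

9.20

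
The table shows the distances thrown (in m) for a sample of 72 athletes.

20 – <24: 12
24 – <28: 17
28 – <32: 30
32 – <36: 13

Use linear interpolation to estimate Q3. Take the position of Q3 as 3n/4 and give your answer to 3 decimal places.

Cumulative frequencies: 12, 29, 59, 72
n = 72; position = 3n/4 = 54.
This falls in the class 28 – <32: L = 28, F = 29, f = 30, h = 4.
Upper quartile ≈ 28 + ((54 − 29) / 30) × 4 = 31.3333

31.333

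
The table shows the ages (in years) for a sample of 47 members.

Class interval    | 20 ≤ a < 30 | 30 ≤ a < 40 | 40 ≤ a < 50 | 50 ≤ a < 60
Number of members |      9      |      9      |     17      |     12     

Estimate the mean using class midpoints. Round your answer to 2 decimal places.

Midpoints: 25, 35, 45, 55
Σfm = 9×25 + 9×35 + 17×45 + 12×55 = 1965
n = Σf = 47
Mean = 1965 / 47 = 41.8085

41.81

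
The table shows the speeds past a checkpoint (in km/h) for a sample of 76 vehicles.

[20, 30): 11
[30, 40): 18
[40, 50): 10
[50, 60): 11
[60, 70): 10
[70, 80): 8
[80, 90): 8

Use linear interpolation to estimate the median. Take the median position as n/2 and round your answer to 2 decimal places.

Cumulative frequencies: 11, 29, 39, 50, 60, 68, 76
n = 76; position = n/2 = 38.
This falls in the class [40, 50): L = 40, F = 29, f = 10, h = 10.
Median ≈ 40 + ((38 − 29) / 10) × 10 = 49.0000

49.00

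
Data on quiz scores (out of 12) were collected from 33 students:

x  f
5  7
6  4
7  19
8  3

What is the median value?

7

Cumulative frequencies: 7, 11, 30, 33
n = 33, so the median is the value in position (n+1)/2 = 17.
Position 17 falls at value 7.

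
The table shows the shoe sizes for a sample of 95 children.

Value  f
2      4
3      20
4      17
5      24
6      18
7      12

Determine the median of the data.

5

Cumulative frequencies: 4, 24, 41, 65, 83, 95
n = 95, so the median is the value in position (n+1)/2 = 48.
Position 48 falls at value 5.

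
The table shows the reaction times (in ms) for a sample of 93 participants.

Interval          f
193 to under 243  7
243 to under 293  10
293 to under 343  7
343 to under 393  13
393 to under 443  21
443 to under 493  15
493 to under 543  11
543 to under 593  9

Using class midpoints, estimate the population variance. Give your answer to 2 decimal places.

10168.23

Midpoints: 218, 268, 318, 368, 418, 468, 518, 568
n = 93, Σfm = 37824, mean = 406.7097
Σfm² = 16329032
Σf(m − x̄)² = Σfm² − (Σfm)²/n = 16329032 − 37824²/93 = 945645.1613
Population variance = 945645.1613 / 93 = 10168.2275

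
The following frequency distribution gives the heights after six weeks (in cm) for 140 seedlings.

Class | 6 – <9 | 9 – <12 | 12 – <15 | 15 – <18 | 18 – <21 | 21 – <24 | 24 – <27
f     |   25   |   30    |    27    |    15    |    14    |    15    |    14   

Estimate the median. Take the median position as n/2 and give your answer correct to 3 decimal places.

Cumulative frequencies: 25, 55, 82, 97, 111, 126, 140
n = 140; position = n/2 = 70.
This falls in the class 12 – <15: L = 12, F = 55, f = 27, h = 3.
Median ≈ 12 + ((70 − 55) / 27) × 3 = 13.6667

13.667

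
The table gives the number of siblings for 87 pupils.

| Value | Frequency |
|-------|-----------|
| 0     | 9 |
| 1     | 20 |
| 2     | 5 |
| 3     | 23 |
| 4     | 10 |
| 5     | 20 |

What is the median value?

Cumulative frequencies: 9, 29, 34, 57, 67, 87
n = 87, so the median is the value in position (n+1)/2 = 44.
Position 44 falls at value 3.

3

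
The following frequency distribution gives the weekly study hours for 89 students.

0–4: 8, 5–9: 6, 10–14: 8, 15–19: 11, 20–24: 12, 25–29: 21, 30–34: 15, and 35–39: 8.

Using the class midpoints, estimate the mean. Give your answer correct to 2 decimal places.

21.89

Midpoints: 2, 7, 12, 17, 22, 27, 32, 37
Σfm = 8×2 + 6×7 + 8×12 + 11×17 + 12×22 + 21×27 + 15×32 + 8×37 = 1948
n = Σf = 89
Mean = 1948 / 89 = 21.8876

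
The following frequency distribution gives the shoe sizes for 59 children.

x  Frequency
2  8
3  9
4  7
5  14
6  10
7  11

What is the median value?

Cumulative frequencies: 8, 17, 24, 38, 48, 59
n = 59, so the median is the value in position (n+1)/2 = 30.
Position 30 falls at value 5.

5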